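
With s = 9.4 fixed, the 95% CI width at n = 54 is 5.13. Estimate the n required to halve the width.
n ≈ 216

CI width ∝ 1/√n
To reduce width by factor 2, need √n to grow by 2 → need 2² = 4 times as many samples.

Current: n = 54, width = 5.13
New: n = 216, width ≈ 2.52

Width reduced by factor of 5.13/2.52 = 2.04.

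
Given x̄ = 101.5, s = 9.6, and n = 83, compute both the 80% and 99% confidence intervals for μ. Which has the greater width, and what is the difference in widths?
99% CI is wider by 2.84

df = 82
80% CI: t* = 1.292, (100.14, 102.86), width = 2 · t* · s/√n = 2.72
99% CI: t* = 2.637, (98.72, 104.28), width = 2 · t* · s/√n = 5.56

The 99% CI is wider by 5.56 - 2.72 = 2.84.
Higher confidence requires a wider interval.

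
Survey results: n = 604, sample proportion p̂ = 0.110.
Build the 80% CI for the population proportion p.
(0.094, 0.126)

Proportion CI:
SE = √(p̂(1-p̂)/n) = √(0.110 · 0.890 / 604) = 0.01273

z* = 1.282
Margin = z* · SE = 1.282 · 0.01273 = 0.0163

CI: 0.110 ± 0.0163 = (0.094, 0.126)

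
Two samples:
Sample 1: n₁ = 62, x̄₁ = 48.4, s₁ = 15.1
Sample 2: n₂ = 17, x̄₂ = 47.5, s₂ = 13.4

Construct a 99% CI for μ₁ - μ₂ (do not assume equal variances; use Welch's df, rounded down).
(-9.53, 11.33)

Difference: x̄₁ - x̄₂ = 0.90
SE = √(s₁²/n₁ + s₂²/n₂) = √(15.1²/62 + 13.4²/17) = 3.7736
df = 28.19 → 28 (Welch–Satterthwaite, rounded down)
t* = 2.763

CI: 0.90 ± 2.763 · 3.7736 = 0.90 ± 10.43 = (-9.53, 11.33)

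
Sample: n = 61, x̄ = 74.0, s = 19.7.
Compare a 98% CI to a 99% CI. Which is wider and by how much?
99% CI is wider by 1.36

df = 60
98% CI: t* = 2.390, (67.97, 80.03), width = 2 · t* · s/√n = 12.06
99% CI: t* = 2.660, (67.29, 80.71), width = 2 · t* · s/√n = 13.42

The 99% CI is wider by 13.42 - 12.06 = 1.36.
Higher confidence requires a wider interval.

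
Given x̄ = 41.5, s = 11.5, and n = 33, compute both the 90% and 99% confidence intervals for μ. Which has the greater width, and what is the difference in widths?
99% CI is wider by 4.18

df = 32
90% CI: t* = 1.694, (38.11, 44.89), width = 2 · t* · s/√n = 6.78
99% CI: t* = 2.738, (36.02, 46.98), width = 2 · t* · s/√n = 10.96

The 99% CI is wider by 10.96 - 6.78 = 4.18.
Higher confidence requires a wider interval.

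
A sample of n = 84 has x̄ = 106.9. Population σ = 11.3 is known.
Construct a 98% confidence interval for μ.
(104.03, 109.77)

z-interval (σ known):
z* = 2.326 for 98% confidence

Margin of error = z* · σ/√n = 2.326 · 11.3/√84 = 2.87

CI: (106.9 - 2.87, 106.9 + 2.87) = (104.03, 109.77)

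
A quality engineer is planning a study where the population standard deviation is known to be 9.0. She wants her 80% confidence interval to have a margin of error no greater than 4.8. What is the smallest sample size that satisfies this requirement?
n ≥ 6

For margin E ≤ 4.8:
n ≥ (z* · σ / E)²
n ≥ (1.282 · 9.0 / 4.8)²
n ≥ 5.78

Minimum n = 6 (rounding up)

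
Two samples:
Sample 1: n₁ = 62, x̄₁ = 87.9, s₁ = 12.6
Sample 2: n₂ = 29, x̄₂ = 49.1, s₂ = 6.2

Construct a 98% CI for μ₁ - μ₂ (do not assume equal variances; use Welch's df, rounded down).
(34.13, 43.47)

Difference: x̄₁ - x̄₂ = 38.80
SE = √(s₁²/n₁ + s₂²/n₂) = √(12.6²/62 + 6.2²/29) = 1.9713
df = 88.71 → 88 (Welch–Satterthwaite, rounded down)
t* = 2.369

CI: 38.80 ± 2.369 · 1.9713 = 38.80 ± 4.67 = (34.13, 43.47)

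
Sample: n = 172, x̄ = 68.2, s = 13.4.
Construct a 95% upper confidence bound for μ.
μ ≤ 69.89

Upper bound (one-sided):
t* = 1.654 (one-sided for 95%)
Upper bound = x̄ + t* · s/√n = 68.2 + 1.654 · 13.4/√172 = 69.89

We are 95% confident that μ ≤ 69.89.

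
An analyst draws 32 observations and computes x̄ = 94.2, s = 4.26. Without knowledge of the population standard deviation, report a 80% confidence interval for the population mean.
(93.21, 95.19)

t-interval (σ unknown):
df = n - 1 = 31
t* = 1.309 for 80% confidence

Margin of error = t* · s/√n = 1.309 · 4.26/√32 = 0.99

CI: (93.21, 95.19)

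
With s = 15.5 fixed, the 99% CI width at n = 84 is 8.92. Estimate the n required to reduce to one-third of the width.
n ≈ 756

CI width ∝ 1/√n
To reduce width by factor 3, need √n to grow by 3 → need 3² = 9 times as many samples.

Current: n = 84, width = 8.92
New: n = 756, width ≈ 2.91

Width reduced by factor of 8.92/2.91 = 3.07.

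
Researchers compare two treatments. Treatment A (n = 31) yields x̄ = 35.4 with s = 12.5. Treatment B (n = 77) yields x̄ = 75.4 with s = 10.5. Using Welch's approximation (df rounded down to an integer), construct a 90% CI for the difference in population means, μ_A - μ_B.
(-44.27, -35.73)

Difference: x̄₁ - x̄₂ = -40.00
SE = √(s₁²/n₁ + s₂²/n₂) = √(12.5²/31 + 10.5²/77) = 2.5440
df = 47.94 → 47 (Welch–Satterthwaite, rounded down)
t* = 1.678

CI: -40.00 ± 1.678 · 2.5440 = -40.00 ± 4.27 = (-44.27, -35.73)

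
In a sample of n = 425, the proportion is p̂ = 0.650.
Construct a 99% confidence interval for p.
(0.590, 0.710)

Proportion CI:
SE = √(p̂(1-p̂)/n) = √(0.650 · 0.350 / 425) = 0.02314

z* = 2.576
Margin = z* · SE = 2.576 · 0.02314 = 0.0596

CI: 0.650 ± 0.0596 = (0.590, 0.710)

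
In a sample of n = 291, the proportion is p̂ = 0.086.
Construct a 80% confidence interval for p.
(0.065, 0.107)

Proportion CI:
SE = √(p̂(1-p̂)/n) = √(0.086 · 0.914 / 291) = 0.01644

z* = 1.282
Margin = z* · SE = 1.282 · 0.01644 = 0.0211

CI: 0.086 ± 0.0211 = (0.065, 0.107)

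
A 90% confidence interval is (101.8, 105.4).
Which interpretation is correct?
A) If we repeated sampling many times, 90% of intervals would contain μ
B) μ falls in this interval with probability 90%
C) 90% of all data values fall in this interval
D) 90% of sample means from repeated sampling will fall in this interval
A

A) Correct — this is the frequentist long-run coverage interpretation.
B) Wrong — μ is fixed; the randomness lives in the interval, not in μ.
C) Wrong — a CI is about the parameter μ, not individual data values.
D) Wrong — coverage applies to intervals containing μ, not to future x̄ values.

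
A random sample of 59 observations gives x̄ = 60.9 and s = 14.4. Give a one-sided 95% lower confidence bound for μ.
μ ≥ 57.77

Lower bound (one-sided):
t* = 1.672 (one-sided for 95%)
Lower bound = x̄ - t* · s/√n = 60.9 - 1.672 · 14.4/√59 = 57.77

We are 95% confident that μ ≥ 57.77.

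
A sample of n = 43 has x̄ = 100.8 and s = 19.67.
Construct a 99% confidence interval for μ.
(92.71, 108.89)

t-interval (σ unknown):
df = n - 1 = 42
t* = 2.698 for 99% confidence

Margin of error = t* · s/√n = 2.698 · 19.67/√43 = 8.09

CI: (92.71, 108.89)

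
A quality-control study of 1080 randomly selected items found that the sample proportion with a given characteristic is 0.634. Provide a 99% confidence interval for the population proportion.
(0.596, 0.672)

Proportion CI:
SE = √(p̂(1-p̂)/n) = √(0.634 · 0.366 / 1080) = 0.01466

z* = 2.576
Margin = z* · SE = 2.576 · 0.01466 = 0.0378

CI: 0.634 ± 0.0378 = (0.596, 0.672)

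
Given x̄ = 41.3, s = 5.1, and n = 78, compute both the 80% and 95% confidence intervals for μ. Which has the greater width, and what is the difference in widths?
95% CI is wider by 0.81

df = 77
80% CI: t* = 1.293, (40.55, 42.05), width = 2 · t* · s/√n = 1.49
95% CI: t* = 1.991, (40.15, 42.45), width = 2 · t* · s/√n = 2.30

The 95% CI is wider by 2.30 - 1.49 = 0.81.
Higher confidence requires a wider interval.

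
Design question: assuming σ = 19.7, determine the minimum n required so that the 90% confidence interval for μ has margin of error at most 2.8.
n ≥ 134

For margin E ≤ 2.8:
n ≥ (z* · σ / E)²
n ≥ (1.645 · 19.7 / 2.8)²
n ≥ 133.95

Minimum n = 134 (rounding up)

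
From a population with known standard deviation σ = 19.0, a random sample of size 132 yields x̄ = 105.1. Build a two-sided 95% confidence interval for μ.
(101.86, 108.34)

z-interval (σ known):
z* = 1.960 for 95% confidence

Margin of error = z* · σ/√n = 1.960 · 19.0/√132 = 3.24

CI: (105.1 - 3.24, 105.1 + 3.24) = (101.86, 108.34)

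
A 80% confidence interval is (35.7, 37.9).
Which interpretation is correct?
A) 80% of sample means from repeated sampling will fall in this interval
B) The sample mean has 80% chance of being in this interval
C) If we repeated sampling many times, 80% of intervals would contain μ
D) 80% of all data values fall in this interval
C

A) Wrong — coverage applies to intervals containing μ, not to future x̄ values.
B) Wrong — x̄ is observed and sits in the interval by construction.
C) Correct — this is the frequentist long-run coverage interpretation.
D) Wrong — a CI is about the parameter μ, not individual data values.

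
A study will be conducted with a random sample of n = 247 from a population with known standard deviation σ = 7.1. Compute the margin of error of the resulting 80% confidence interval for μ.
Margin of error = 0.58

Margin of error = z* · σ/√n
= 1.282 · 7.1/√247
= 1.282 · 7.1/15.7162
= 0.58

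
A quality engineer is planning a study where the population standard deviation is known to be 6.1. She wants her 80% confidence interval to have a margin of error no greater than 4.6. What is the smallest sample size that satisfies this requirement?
n ≥ 3

For margin E ≤ 4.6:
n ≥ (z* · σ / E)²
n ≥ (1.282 · 6.1 / 4.6)²
n ≥ 2.89

Minimum n = 3 (rounding up)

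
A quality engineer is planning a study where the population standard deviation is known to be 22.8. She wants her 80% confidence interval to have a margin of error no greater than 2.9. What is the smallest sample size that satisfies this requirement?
n ≥ 102

For margin E ≤ 2.9:
n ≥ (z* · σ / E)²
n ≥ (1.282 · 22.8 / 2.9)²
n ≥ 101.59

Minimum n = 102 (rounding up)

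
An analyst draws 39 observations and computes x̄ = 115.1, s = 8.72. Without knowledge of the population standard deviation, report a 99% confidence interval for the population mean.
(111.31, 118.89)

t-interval (σ unknown):
df = n - 1 = 38
t* = 2.712 for 99% confidence

Margin of error = t* · s/√n = 2.712 · 8.72/√39 = 3.79

CI: (111.31, 118.89)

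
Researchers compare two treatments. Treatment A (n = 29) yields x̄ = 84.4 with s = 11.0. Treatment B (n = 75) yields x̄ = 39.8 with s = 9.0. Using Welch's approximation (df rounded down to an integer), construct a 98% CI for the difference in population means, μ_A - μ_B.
(39.06, 50.14)

Difference: x̄₁ - x̄₂ = 44.60
SE = √(s₁²/n₁ + s₂²/n₂) = √(11.0²/29 + 9.0²/75) = 2.2918
df = 43.27 → 43 (Welch–Satterthwaite, rounded down)
t* = 2.416

CI: 44.60 ± 2.416 · 2.2918 = 44.60 ± 5.54 = (39.06, 50.14)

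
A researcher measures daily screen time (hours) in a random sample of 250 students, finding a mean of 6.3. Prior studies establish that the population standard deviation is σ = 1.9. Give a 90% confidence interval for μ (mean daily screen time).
(6.10, 6.50)

z-interval (σ known):
z* = 1.645 for 90% confidence

Margin of error = z* · σ/√n = 1.645 · 1.9/√250 = 0.20

CI: (6.3 - 0.20, 6.3 + 0.20) = (6.10, 6.50)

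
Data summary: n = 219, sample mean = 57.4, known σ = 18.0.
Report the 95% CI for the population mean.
(55.02, 59.78)

z-interval (σ known):
z* = 1.960 for 95% confidence

Margin of error = z* · σ/√n = 1.960 · 18.0/√219 = 2.38

CI: (57.4 - 2.38, 57.4 + 2.38) = (55.02, 59.78)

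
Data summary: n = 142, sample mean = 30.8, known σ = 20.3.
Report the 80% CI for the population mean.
(28.62, 32.98)

z-interval (σ known):
z* = 1.282 for 80% confidence

Margin of error = z* · σ/√n = 1.282 · 20.3/√142 = 2.18

CI: (30.8 - 2.18, 30.8 + 2.18) = (28.62, 32.98)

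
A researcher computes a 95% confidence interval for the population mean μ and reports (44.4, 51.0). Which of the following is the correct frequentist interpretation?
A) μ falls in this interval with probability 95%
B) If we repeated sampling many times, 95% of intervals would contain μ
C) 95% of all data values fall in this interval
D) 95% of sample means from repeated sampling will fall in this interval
B

A) Wrong — μ is fixed; the randomness lives in the interval, not in μ.
B) Correct — this is the frequentist long-run coverage interpretation.
C) Wrong — a CI is about the parameter μ, not individual data values.
D) Wrong — coverage applies to intervals containing μ, not to future x̄ values.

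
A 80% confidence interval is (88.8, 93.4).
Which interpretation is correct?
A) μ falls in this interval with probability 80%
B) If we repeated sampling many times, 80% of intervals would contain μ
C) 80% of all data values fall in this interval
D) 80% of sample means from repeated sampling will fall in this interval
B

A) Wrong — μ is fixed; the randomness lives in the interval, not in μ.
B) Correct — this is the frequentist long-run coverage interpretation.
C) Wrong — a CI is about the parameter μ, not individual data values.
D) Wrong — coverage applies to intervals containing μ, not to future x̄ values.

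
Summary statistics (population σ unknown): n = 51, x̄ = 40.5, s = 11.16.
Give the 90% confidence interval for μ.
(37.88, 43.12)

t-interval (σ unknown):
df = n - 1 = 50
t* = 1.676 for 90% confidence

Margin of error = t* · s/√n = 1.676 · 11.16/√51 = 2.62

CI: (37.88, 43.12)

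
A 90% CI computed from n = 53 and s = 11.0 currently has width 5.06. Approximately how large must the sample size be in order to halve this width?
n ≈ 212

CI width ∝ 1/√n
To reduce width by factor 2, need √n to grow by 2 → need 2² = 4 times as many samples.

Current: n = 53, width = 5.06
New: n = 212, width ≈ 2.50

Width reduced by factor of 5.06/2.50 = 2.02.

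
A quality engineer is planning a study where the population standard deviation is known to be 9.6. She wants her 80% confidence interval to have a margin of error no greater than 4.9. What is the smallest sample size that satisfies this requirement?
n ≥ 7

For margin E ≤ 4.9:
n ≥ (z* · σ / E)²
n ≥ (1.282 · 9.6 / 4.9)²
n ≥ 6.31

Minimum n = 7 (rounding up)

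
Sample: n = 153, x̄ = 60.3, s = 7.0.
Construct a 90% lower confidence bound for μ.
μ ≥ 59.57

Lower bound (one-sided):
t* = 1.287 (one-sided for 90%)
Lower bound = x̄ - t* · s/√n = 60.3 - 1.287 · 7.0/√153 = 59.57

We are 90% confident that μ ≥ 59.57.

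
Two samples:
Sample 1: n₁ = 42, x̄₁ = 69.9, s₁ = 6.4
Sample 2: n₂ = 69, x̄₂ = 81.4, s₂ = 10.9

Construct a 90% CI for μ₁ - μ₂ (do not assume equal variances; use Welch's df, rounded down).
(-14.22, -8.78)

Difference: x̄₁ - x̄₂ = -11.50
SE = √(s₁²/n₁ + s₂²/n₂) = √(6.4²/42 + 10.9²/69) = 1.6423
df = 108.90 → 108 (Welch–Satterthwaite, rounded down)
t* = 1.659

CI: -11.50 ± 1.659 · 1.6423 = -11.50 ± 2.72 = (-14.22, -8.78)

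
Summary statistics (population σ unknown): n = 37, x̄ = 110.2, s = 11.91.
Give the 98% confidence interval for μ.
(105.43, 114.97)

t-interval (σ unknown):
df = n - 1 = 36
t* = 2.434 for 98% confidence

Margin of error = t* · s/√n = 2.434 · 11.91/√37 = 4.77

CI: (105.43, 114.97)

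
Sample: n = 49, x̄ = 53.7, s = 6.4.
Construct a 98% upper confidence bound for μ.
μ ≤ 55.63

Upper bound (one-sided):
t* = 2.111 (one-sided for 98%)
Upper bound = x̄ + t* · s/√n = 53.7 + 2.111 · 6.4/√49 = 55.63

We are 98% confident that μ ≤ 55.63.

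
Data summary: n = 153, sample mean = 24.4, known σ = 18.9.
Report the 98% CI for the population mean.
(20.85, 27.95)

z-interval (σ known):
z* = 2.326 for 98% confidence

Margin of error = z* · σ/√n = 2.326 · 18.9/√153 = 3.55

CI: (24.4 - 3.55, 24.4 + 3.55) = (20.85, 27.95)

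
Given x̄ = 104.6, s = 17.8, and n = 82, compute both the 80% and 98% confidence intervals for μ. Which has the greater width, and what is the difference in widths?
98% CI is wider by 4.25

df = 81
80% CI: t* = 1.292, (102.06, 107.14), width = 2 · t* · s/√n = 5.08
98% CI: t* = 2.373, (99.94, 109.26), width = 2 · t* · s/√n = 9.33

The 98% CI is wider by 9.33 - 5.08 = 4.25.
Higher confidence requires a wider interval.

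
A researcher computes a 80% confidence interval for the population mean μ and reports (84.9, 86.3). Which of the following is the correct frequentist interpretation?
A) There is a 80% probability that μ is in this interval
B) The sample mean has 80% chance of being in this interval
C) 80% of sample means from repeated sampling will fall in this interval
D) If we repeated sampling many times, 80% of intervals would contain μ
D

A) Wrong — μ is fixed; the randomness lives in the interval, not in μ.
B) Wrong — x̄ is observed and sits in the interval by construction.
C) Wrong — coverage applies to intervals containing μ, not to future x̄ values.
D) Correct — this is the frequentist long-run coverage interpretation.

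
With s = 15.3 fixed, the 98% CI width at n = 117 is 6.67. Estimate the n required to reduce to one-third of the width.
n ≈ 1053

CI width ∝ 1/√n
To reduce width by factor 3, need √n to grow by 3 → need 3² = 9 times as many samples.

Current: n = 117, width = 6.67
New: n = 1053, width ≈ 2.20

Width reduced by factor of 6.67/2.20 = 3.03.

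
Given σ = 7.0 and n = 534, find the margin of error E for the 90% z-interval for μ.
Margin of error = 0.50

Margin of error = z* · σ/√n
= 1.645 · 7.0/√534
= 1.645 · 7.0/23.1084
= 0.50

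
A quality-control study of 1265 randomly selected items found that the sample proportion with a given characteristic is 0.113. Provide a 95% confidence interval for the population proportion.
(0.096, 0.130)

Proportion CI:
SE = √(p̂(1-p̂)/n) = √(0.113 · 0.887 / 1265) = 0.00890

z* = 1.960
Margin = z* · SE = 1.960 · 0.00890 = 0.0174

CI: 0.113 ± 0.0174 = (0.096, 0.130)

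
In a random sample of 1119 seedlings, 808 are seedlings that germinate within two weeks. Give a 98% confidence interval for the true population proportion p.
(0.691, 0.753)

Proportion CI:
p̂ = 808/1119 = 0.72207
SE = √(p̂(1-p̂)/n) = √(0.72207 · 0.27793 / 1119) = 0.01339

z* = 2.326
Margin = z* · SE = 2.326 · 0.01339 = 0.0311

CI: 0.72207 ± 0.0311 = (0.691, 0.753)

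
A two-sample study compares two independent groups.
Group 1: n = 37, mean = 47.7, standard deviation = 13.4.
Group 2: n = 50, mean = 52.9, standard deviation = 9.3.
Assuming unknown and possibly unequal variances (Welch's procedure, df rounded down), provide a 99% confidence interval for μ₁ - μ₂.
(-12.02, 1.62)

Difference: x̄₁ - x̄₂ = -5.20
SE = √(s₁²/n₁ + s₂²/n₂) = √(13.4²/37 + 9.3²/50) = 2.5657
df = 60.58 → 60 (Welch–Satterthwaite, rounded down)
t* = 2.660

CI: -5.20 ± 2.660 · 2.5657 = -5.20 ± 6.82 = (-12.02, 1.62)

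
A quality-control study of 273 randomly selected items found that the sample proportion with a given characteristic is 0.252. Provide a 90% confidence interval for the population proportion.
(0.209, 0.295)

Proportion CI:
SE = √(p̂(1-p̂)/n) = √(0.252 · 0.748 / 273) = 0.02628

z* = 1.645
Margin = z* · SE = 1.645 · 0.02628 = 0.0432

CI: 0.252 ± 0.0432 = (0.209, 0.295)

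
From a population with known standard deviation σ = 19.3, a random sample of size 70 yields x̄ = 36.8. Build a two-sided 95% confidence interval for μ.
(32.28, 41.32)

z-interval (σ known):
z* = 1.960 for 95% confidence

Margin of error = z* · σ/√n = 1.960 · 19.3/√70 = 4.52

CI: (36.8 - 4.52, 36.8 + 4.52) = (32.28, 41.32)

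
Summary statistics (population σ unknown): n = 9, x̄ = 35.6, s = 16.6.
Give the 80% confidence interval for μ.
(27.87, 43.33)

t-interval (σ unknown):
df = n - 1 = 8
t* = 1.397 for 80% confidence

Margin of error = t* · s/√n = 1.397 · 16.6/√9 = 7.73

CI: (27.87, 43.33)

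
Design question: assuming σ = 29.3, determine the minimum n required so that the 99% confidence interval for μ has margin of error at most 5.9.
n ≥ 164

For margin E ≤ 5.9:
n ≥ (z* · σ / E)²
n ≥ (2.576 · 29.3 / 5.9)²
n ≥ 163.65

Minimum n = 164 (rounding up)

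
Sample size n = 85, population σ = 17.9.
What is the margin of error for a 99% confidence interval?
Margin of error = 5.00

Margin of error = z* · σ/√n
= 2.576 · 17.9/√85
= 2.576 · 17.9/9.2195
= 5.00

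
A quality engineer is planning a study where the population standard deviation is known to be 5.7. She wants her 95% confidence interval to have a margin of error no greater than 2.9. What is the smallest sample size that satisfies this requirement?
n ≥ 15

For margin E ≤ 2.9:
n ≥ (z* · σ / E)²
n ≥ (1.960 · 5.7 / 2.9)²
n ≥ 14.84

Minimum n = 15 (rounding up)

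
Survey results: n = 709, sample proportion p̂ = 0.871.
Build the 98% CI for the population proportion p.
(0.842, 0.900)

Proportion CI:
SE = √(p̂(1-p̂)/n) = √(0.871 · 0.129 / 709) = 0.01259

z* = 2.326
Margin = z* · SE = 2.326 · 0.01259 = 0.0293

CI: 0.871 ± 0.0293 = (0.842, 0.900)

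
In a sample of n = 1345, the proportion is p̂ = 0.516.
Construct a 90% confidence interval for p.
(0.494, 0.538)

Proportion CI:
SE = √(p̂(1-p̂)/n) = √(0.516 · 0.484 / 1345) = 0.01363

z* = 1.645
Margin = z* · SE = 1.645 · 0.01363 = 0.0224

CI: 0.516 ± 0.0224 = (0.494, 0.538)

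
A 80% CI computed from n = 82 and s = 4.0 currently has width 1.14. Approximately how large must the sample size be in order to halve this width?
n ≈ 328

CI width ∝ 1/√n
To reduce width by factor 2, need √n to grow by 2 → need 2² = 4 times as many samples.

Current: n = 82, width = 1.14
New: n = 328, width ≈ 0.57

Width reduced by factor of 1.14/0.57 = 2.00.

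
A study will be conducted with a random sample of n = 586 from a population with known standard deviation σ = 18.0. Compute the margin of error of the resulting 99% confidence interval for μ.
Margin of error = 1.92

Margin of error = z* · σ/√n
= 2.576 · 18.0/√586
= 2.576 · 18.0/24.2074
= 1.92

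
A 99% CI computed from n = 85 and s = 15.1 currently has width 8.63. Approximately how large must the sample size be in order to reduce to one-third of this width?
n ≈ 765

CI width ∝ 1/√n
To reduce width by factor 3, need √n to grow by 3 → need 3² = 9 times as many samples.

Current: n = 85, width = 8.63
New: n = 765, width ≈ 2.82

Width reduced by factor of 8.63/2.82 = 3.06.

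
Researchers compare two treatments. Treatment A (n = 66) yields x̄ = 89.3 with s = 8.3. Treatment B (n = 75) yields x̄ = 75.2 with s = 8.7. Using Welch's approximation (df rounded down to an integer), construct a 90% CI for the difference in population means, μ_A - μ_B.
(11.73, 16.47)

Difference: x̄₁ - x̄₂ = 14.10
SE = √(s₁²/n₁ + s₂²/n₂) = √(8.3²/66 + 8.7²/75) = 1.4328
df = 138.08 → 138 (Welch–Satterthwaite, rounded down)
t* = 1.656

CI: 14.10 ± 1.656 · 1.4328 = 14.10 ± 2.37 = (11.73, 16.47)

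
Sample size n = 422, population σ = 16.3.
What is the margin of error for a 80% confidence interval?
Margin of error = 1.02

Margin of error = z* · σ/√n
= 1.282 · 16.3/√422
= 1.282 · 16.3/20.5426
= 1.02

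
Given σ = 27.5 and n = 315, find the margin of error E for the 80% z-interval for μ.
Margin of error = 1.99

Margin of error = z* · σ/√n
= 1.282 · 27.5/√315
= 1.282 · 27.5/17.7482
= 1.99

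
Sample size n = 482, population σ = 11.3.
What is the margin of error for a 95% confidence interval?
Margin of error = 1.01

Margin of error = z* · σ/√n
= 1.960 · 11.3/√482
= 1.960 · 11.3/21.9545
= 1.01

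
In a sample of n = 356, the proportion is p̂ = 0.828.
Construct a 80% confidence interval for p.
(0.802, 0.854)

Proportion CI:
SE = √(p̂(1-p̂)/n) = √(0.828 · 0.172 / 356) = 0.02000

z* = 1.282
Margin = z* · SE = 1.282 · 0.02000 = 0.0256

CI: 0.828 ± 0.0256 = (0.802, 0.854)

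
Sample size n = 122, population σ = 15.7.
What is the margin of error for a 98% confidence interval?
Margin of error = 3.31

Margin of error = z* · σ/√n
= 2.326 · 15.7/√122
= 2.326 · 15.7/11.0454
= 3.31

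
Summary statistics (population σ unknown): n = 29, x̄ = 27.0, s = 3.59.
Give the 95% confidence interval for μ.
(25.63, 28.37)

t-interval (σ unknown):
df = n - 1 = 28
t* = 2.048 for 95% confidence

Margin of error = t* · s/√n = 2.048 · 3.59/√29 = 1.37

CI: (25.63, 28.37)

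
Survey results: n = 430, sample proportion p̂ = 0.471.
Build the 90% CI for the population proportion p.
(0.431, 0.511)

Proportion CI:
SE = √(p̂(1-p̂)/n) = √(0.471 · 0.529 / 430) = 0.02407

z* = 1.645
Margin = z* · SE = 1.645 · 0.02407 = 0.0396

CI: 0.471 ± 0.0396 = (0.431, 0.511)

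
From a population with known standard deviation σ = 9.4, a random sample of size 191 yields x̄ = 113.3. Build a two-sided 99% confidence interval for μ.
(111.55, 115.05)

z-interval (σ known):
z* = 2.576 for 99% confidence

Margin of error = z* · σ/√n = 2.576 · 9.4/√191 = 1.75

CI: (113.3 - 1.75, 113.3 + 1.75) = (111.55, 115.05)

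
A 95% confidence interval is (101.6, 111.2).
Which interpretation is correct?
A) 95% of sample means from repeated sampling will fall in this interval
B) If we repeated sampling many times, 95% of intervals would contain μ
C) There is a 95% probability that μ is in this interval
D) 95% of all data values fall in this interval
B

A) Wrong — coverage applies to intervals containing μ, not to future x̄ values.
B) Correct — this is the frequentist long-run coverage interpretation.
C) Wrong — μ is fixed; the randomness lives in the interval, not in μ.
D) Wrong — a CI is about the parameter μ, not individual data values.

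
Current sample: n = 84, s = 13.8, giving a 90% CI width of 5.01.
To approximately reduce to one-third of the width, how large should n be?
n ≈ 756

CI width ∝ 1/√n
To reduce width by factor 3, need √n to grow by 3 → need 3² = 9 times as many samples.

Current: n = 84, width = 5.01
New: n = 756, width ≈ 1.65

Width reduced by factor of 5.01/1.65 = 3.04.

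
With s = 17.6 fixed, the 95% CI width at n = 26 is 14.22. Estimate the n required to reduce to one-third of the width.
n ≈ 234

CI width ∝ 1/√n
To reduce width by factor 3, need √n to grow by 3 → need 3² = 9 times as many samples.

Current: n = 26, width = 14.22
New: n = 234, width ≈ 4.53

Width reduced by factor of 14.22/4.53 = 3.14.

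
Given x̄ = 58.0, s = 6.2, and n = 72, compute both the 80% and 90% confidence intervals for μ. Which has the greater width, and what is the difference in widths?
90% CI is wider by 0.55

df = 71
80% CI: t* = 1.294, (57.05, 58.95), width = 2 · t* · s/√n = 1.89
90% CI: t* = 1.667, (56.78, 59.22), width = 2 · t* · s/√n = 2.44

The 90% CI is wider by 2.44 - 1.89 = 0.55.
Higher confidence requires a wider interval.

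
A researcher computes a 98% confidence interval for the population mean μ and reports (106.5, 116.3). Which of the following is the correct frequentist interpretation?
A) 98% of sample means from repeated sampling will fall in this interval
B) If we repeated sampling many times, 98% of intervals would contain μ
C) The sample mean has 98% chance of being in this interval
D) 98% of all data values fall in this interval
B

A) Wrong — coverage applies to intervals containing μ, not to future x̄ values.
B) Correct — this is the frequentist long-run coverage interpretation.
C) Wrong — x̄ is observed and sits in the interval by construction.
D) Wrong — a CI is about the parameter μ, not individual data values.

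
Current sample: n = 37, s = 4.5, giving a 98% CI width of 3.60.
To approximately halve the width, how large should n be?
n ≈ 148

CI width ∝ 1/√n
To reduce width by factor 2, need √n to grow by 2 → need 2² = 4 times as many samples.

Current: n = 37, width = 3.60
New: n = 148, width ≈ 1.74

Width reduced by factor of 3.60/1.74 = 2.07.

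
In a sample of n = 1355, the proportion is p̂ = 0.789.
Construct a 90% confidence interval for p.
(0.771, 0.807)

Proportion CI:
SE = √(p̂(1-p̂)/n) = √(0.789 · 0.211 / 1355) = 0.01108

z* = 1.645
Margin = z* · SE = 1.645 · 0.01108 = 0.0182

CI: 0.789 ± 0.0182 = (0.771, 0.807)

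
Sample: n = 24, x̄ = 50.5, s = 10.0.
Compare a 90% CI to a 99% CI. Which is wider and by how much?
99% CI is wider by 4.46

df = 23
90% CI: t* = 1.714, (47.00, 54.00), width = 2 · t* · s/√n = 7.00
99% CI: t* = 2.807, (44.77, 56.23), width = 2 · t* · s/√n = 11.46

The 99% CI is wider by 11.46 - 7.00 = 4.46.
Higher confidence requires a wider interval.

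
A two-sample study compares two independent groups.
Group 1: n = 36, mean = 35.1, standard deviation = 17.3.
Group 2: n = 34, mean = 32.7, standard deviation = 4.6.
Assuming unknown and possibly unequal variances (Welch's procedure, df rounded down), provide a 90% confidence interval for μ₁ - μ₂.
(-2.63, 7.43)

Difference: x̄₁ - x̄₂ = 2.40
SE = √(s₁²/n₁ + s₂²/n₂) = √(17.3²/36 + 4.6²/34) = 2.9893
df = 40.20 → 40 (Welch–Satterthwaite, rounded down)
t* = 1.684

CI: 2.40 ± 1.684 · 2.9893 = 2.40 ± 5.03 = (-2.63, 7.43)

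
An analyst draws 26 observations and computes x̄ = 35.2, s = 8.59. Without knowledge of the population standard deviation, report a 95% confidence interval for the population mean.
(31.73, 38.67)

t-interval (σ unknown):
df = n - 1 = 25
t* = 2.060 for 95% confidence

Margin of error = t* · s/√n = 2.060 · 8.59/√26 = 3.47

CI: (31.73, 38.67)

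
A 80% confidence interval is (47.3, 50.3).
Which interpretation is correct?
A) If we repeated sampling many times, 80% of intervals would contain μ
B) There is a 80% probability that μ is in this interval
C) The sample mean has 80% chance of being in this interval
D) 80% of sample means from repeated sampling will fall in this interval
A

A) Correct — this is the frequentist long-run coverage interpretation.
B) Wrong — μ is fixed; the randomness lives in the interval, not in μ.
C) Wrong — x̄ is observed and sits in the interval by construction.
D) Wrong — coverage applies to intervals containing μ, not to future x̄ values.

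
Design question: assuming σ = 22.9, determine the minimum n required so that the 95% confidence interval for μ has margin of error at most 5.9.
n ≥ 58

For margin E ≤ 5.9:
n ≥ (z* · σ / E)²
n ≥ (1.960 · 22.9 / 5.9)²
n ≥ 57.87

Minimum n = 58 (rounding up)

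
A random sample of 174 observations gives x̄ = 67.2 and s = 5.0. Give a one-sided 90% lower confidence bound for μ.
μ ≥ 66.71

Lower bound (one-sided):
t* = 1.286 (one-sided for 90%)
Lower bound = x̄ - t* · s/√n = 67.2 - 1.286 · 5.0/√174 = 66.71

We are 90% confident that μ ≥ 66.71.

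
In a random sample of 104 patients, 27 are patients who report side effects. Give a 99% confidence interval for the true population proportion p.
(0.149, 0.370)

Proportion CI:
p̂ = 27/104 = 0.25962
SE = √(p̂(1-p̂)/n) = √(0.25962 · 0.74038 / 104) = 0.04299

z* = 2.576
Margin = z* · SE = 2.576 · 0.04299 = 0.1107

CI: 0.25962 ± 0.1107 = (0.149, 0.370)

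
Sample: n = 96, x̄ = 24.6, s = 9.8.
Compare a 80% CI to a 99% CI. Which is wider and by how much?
99% CI is wider by 2.68

df = 95
80% CI: t* = 1.291, (23.31, 25.89), width = 2 · t* · s/√n = 2.58
99% CI: t* = 2.629, (21.97, 27.23), width = 2 · t* · s/√n = 5.26

The 99% CI is wider by 5.26 - 2.58 = 2.68.
Higher confidence requires a wider interval.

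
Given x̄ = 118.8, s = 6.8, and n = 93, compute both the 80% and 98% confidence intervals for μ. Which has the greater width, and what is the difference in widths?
98% CI is wider by 1.52

df = 92
80% CI: t* = 1.291, (117.89, 119.71), width = 2 · t* · s/√n = 1.82
98% CI: t* = 2.368, (117.13, 120.47), width = 2 · t* · s/√n = 3.34

The 98% CI is wider by 3.34 - 1.82 = 1.52.
Higher confidence requires a wider interval.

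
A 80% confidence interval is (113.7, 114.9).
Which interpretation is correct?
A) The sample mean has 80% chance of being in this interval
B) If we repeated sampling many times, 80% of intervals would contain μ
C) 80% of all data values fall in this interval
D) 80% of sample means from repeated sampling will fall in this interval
B

A) Wrong — x̄ is observed and sits in the interval by construction.
B) Correct — this is the frequentist long-run coverage interpretation.
C) Wrong — a CI is about the parameter μ, not individual data values.
D) Wrong — coverage applies to intervals containing μ, not to future x̄ values.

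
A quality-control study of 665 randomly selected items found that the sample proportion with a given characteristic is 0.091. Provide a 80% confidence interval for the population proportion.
(0.077, 0.105)

Proportion CI:
SE = √(p̂(1-p̂)/n) = √(0.091 · 0.909 / 665) = 0.01115

z* = 1.282
Margin = z* · SE = 1.282 · 0.01115 = 0.0143

CI: 0.091 ± 0.0143 = (0.077, 0.105)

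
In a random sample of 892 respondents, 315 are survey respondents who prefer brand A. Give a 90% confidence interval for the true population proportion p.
(0.327, 0.379)

Proportion CI:
p̂ = 315/892 = 0.35314
SE = √(p̂(1-p̂)/n) = √(0.35314 · 0.64686 / 892) = 0.01600

z* = 1.645
Margin = z* · SE = 1.645 · 0.01600 = 0.0263

CI: 0.35314 ± 0.0263 = (0.327, 0.379)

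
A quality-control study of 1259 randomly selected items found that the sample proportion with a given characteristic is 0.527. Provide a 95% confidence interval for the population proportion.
(0.499, 0.555)

Proportion CI:
SE = √(p̂(1-p̂)/n) = √(0.527 · 0.473 / 1259) = 0.01407

z* = 1.960
Margin = z* · SE = 1.960 · 0.01407 = 0.0276

CI: 0.527 ± 0.0276 = (0.499, 0.555)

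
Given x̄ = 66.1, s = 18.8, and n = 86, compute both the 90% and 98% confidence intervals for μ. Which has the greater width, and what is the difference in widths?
98% CI is wider by 2.87

df = 85
90% CI: t* = 1.663, (62.73, 69.47), width = 2 · t* · s/√n = 6.74
98% CI: t* = 2.371, (61.29, 70.91), width = 2 · t* · s/√n = 9.61

The 98% CI is wider by 9.61 - 6.74 = 2.87.
Higher confidence requires a wider interval.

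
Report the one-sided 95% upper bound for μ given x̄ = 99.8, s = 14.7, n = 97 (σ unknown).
μ ≤ 102.28

Upper bound (one-sided):
t* = 1.661 (one-sided for 95%)
Upper bound = x̄ + t* · s/√n = 99.8 + 1.661 · 14.7/√97 = 102.28

We are 95% confident that μ ≤ 102.28.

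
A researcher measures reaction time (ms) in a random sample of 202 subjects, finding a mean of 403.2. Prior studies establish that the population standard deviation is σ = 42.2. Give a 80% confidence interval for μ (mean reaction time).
(399.39, 407.01)

z-interval (σ known):
z* = 1.282 for 80% confidence

Margin of error = z* · σ/√n = 1.282 · 42.2/√202 = 3.81

CI: (403.2 - 3.81, 403.2 + 3.81) = (399.39, 407.01)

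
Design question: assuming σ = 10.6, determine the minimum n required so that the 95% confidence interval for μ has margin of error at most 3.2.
n ≥ 43

For margin E ≤ 3.2:
n ≥ (z* · σ / E)²
n ≥ (1.960 · 10.6 / 3.2)²
n ≥ 42.15

Minimum n = 43 (rounding up)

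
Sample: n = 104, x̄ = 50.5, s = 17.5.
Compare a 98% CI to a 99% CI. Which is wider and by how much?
99% CI is wider by 0.90

df = 103
98% CI: t* = 2.363, (46.45, 54.55), width = 2 · t* · s/√n = 8.11
99% CI: t* = 2.624, (46.00, 55.00), width = 2 · t* · s/√n = 9.01

The 99% CI is wider by 9.01 - 8.11 = 0.90.
Higher confidence requires a wider interval.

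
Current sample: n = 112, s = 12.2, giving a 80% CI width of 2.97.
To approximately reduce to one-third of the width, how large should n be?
n ≈ 1008

CI width ∝ 1/√n
To reduce width by factor 3, need √n to grow by 3 → need 3² = 9 times as many samples.

Current: n = 112, width = 2.97
New: n = 1008, width ≈ 0.99

Width reduced by factor of 2.97/0.99 = 3.00.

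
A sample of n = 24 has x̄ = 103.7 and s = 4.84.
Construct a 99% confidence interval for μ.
(100.93, 106.47)

t-interval (σ unknown):
df = n - 1 = 23
t* = 2.807 for 99% confidence

Margin of error = t* · s/√n = 2.807 · 4.84/√24 = 2.77

CI: (100.93, 106.47)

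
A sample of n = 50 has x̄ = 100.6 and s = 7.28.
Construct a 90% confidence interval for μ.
(98.87, 102.33)

t-interval (σ unknown):
df = n - 1 = 49
t* = 1.677 for 90% confidence

Margin of error = t* · s/√n = 1.677 · 7.28/√50 = 1.73

CI: (98.87, 102.33)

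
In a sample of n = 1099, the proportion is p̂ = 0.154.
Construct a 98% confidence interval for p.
(0.129, 0.179)

Proportion CI:
SE = √(p̂(1-p̂)/n) = √(0.154 · 0.846 / 1099) = 0.01089

z* = 2.326
Margin = z* · SE = 2.326 · 0.01089 = 0.0253

CI: 0.154 ± 0.0253 = (0.129, 0.179)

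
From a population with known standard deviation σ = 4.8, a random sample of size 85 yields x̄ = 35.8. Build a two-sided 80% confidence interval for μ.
(35.13, 36.47)

z-interval (σ known):
z* = 1.282 for 80% confidence

Margin of error = z* · σ/√n = 1.282 · 4.8/√85 = 0.67

CI: (35.8 - 0.67, 35.8 + 0.67) = (35.13, 36.47)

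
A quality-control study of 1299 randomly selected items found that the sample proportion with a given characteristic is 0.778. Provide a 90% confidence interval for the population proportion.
(0.759, 0.797)

Proportion CI:
SE = √(p̂(1-p̂)/n) = √(0.778 · 0.222 / 1299) = 0.01153

z* = 1.645
Margin = z* · SE = 1.645 · 0.01153 = 0.0190

CI: 0.778 ± 0.0190 = (0.759, 0.797)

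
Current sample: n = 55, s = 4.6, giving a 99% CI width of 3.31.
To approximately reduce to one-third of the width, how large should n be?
n ≈ 495

CI width ∝ 1/√n
To reduce width by factor 3, need √n to grow by 3 → need 3² = 9 times as many samples.

Current: n = 55, width = 3.31
New: n = 495, width ≈ 1.07

Width reduced by factor of 3.31/1.07 = 3.09.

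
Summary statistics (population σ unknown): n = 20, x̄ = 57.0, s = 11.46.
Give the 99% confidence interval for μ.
(49.67, 64.33)

t-interval (σ unknown):
df = n - 1 = 19
t* = 2.861 for 99% confidence

Margin of error = t* · s/√n = 2.861 · 11.46/√20 = 7.33

CI: (49.67, 64.33)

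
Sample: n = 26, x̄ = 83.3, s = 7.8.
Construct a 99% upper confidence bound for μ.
μ ≤ 87.10

Upper bound (one-sided):
t* = 2.485 (one-sided for 99%)
Upper bound = x̄ + t* · s/√n = 83.3 + 2.485 · 7.8/√26 = 87.10

We are 99% confident that μ ≤ 87.10.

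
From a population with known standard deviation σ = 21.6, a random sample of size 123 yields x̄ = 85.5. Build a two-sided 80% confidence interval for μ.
(83.00, 88.00)

z-interval (σ known):
z* = 1.282 for 80% confidence

Margin of error = z* · σ/√n = 1.282 · 21.6/√123 = 2.50

CI: (85.5 - 2.50, 85.5 + 2.50) = (83.00, 88.00)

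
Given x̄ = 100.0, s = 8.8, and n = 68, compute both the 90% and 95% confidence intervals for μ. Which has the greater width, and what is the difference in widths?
95% CI is wider by 0.70

df = 67
90% CI: t* = 1.668, (98.22, 101.78), width = 2 · t* · s/√n = 3.56
95% CI: t* = 1.996, (97.87, 102.13), width = 2 · t* · s/√n = 4.26

The 95% CI is wider by 4.26 - 3.56 = 0.70.
Higher confidence requires a wider interval.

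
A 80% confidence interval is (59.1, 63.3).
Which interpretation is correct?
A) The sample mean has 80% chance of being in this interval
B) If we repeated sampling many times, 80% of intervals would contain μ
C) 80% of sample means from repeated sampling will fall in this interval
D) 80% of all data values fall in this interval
B

A) Wrong — x̄ is observed and sits in the interval by construction.
B) Correct — this is the frequentist long-run coverage interpretation.
C) Wrong — coverage applies to intervals containing μ, not to future x̄ values.
D) Wrong — a CI is about the parameter μ, not individual data values.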